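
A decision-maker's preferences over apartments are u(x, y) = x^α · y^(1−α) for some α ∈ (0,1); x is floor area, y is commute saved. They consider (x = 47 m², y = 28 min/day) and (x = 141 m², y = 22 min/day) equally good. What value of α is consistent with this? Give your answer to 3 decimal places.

The Cobb–Douglas utilities coincide, so 47^α·28^(1−α) = 141^α·22^(1−α).
Rearrange to (47/141)^α = (22/28)^(1−α) and take logs: α·-1.098612 = (1−α)·-0.241162.
Thus α·(-1.339774) = -0.241162, so α = -0.241162/-1.339774 ≈ 0.180.

α ≈ 0.180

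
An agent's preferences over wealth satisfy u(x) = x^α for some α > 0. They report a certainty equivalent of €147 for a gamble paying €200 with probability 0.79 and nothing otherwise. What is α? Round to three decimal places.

Since u(0) = 0, the lottery's EU is 0.79·200^α.
Indifference: 147^α = 0.79·200^α, so (147/200)^α = 0.79.
α = ln(0.79) / ln(147/200) = -0.235722/-0.307885 ≈ 0.766.

α ≈ 0.766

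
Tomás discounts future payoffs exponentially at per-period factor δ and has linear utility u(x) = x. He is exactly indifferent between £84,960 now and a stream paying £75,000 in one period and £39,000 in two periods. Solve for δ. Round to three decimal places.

δ ≈ 0.800

The stream is worth 75000δ + 39000δ² today, so 75000δ + 39000δ² = 84960.
Rearranged: 39000δ² + 75000δ − 84960 = 0.
By the quadratic formula (taking the positive root), δ = (−75000 + √18878760000.00) / 78000 ≈ 0.800.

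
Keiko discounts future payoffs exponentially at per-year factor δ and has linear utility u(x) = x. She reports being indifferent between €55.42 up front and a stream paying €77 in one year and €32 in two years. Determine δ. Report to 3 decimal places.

The stream is worth 77δ + 32δ² today, so 77δ + 32δ² = 55.42.
Rearranged: 32δ² + 77δ − 55.42 = 0.
The positive root is δ = [−77 + √(77² + 4·32·55.42)] / (2·32) = (−77 + 114.117)/64 ≈ 0.580.

δ ≈ 0.580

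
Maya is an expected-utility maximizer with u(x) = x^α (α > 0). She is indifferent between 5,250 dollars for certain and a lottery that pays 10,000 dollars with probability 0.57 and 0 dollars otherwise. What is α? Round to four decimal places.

EU(lottery) = 0.57·10000^α + 0.43·0 = 0.57·10000^α.
Equating: 5250^α = 0.57·10000^α, i.e. 0.5250^α = 0.57.
Taking logs: α·ln(5250/10000) = ln(0.57), so α = -0.5621189 / -0.6443570 ≈ 0.8724.

α ≈ 0.8724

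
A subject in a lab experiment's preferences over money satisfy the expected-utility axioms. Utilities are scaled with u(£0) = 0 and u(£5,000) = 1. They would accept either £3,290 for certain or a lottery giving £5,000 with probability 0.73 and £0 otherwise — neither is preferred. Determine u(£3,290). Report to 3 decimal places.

0.730

By the standard-gamble method, u(£3,290) is just the indifference probability on the best outcome: 0.73.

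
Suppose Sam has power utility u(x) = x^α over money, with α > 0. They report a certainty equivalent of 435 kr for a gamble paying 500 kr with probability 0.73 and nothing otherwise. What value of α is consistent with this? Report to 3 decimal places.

α ≈ 2.260

EU(lottery) = 0.73·500^α + 0.27·0 = 0.73·500^α.
Setting u(435) equal to that: 435^α = 0.73·500^α ⇒ (435/500)^α = 0.73.
Take logs: α = ln 0.73 / ln(435/500) ≈ 2.25985.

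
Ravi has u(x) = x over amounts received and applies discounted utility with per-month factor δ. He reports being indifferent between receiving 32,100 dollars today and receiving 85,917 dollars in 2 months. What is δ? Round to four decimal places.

Equating discounted utilities: u(32100) = δ^2·u(85917) ⇒ δ^2 = u(32100)/u(85917).
With u(x) = x: δ^2 = 32100/85917 = 0.37362.
So δ = 0.37362^(1/2) ≈ 0.6112.

δ ≈ 0.6112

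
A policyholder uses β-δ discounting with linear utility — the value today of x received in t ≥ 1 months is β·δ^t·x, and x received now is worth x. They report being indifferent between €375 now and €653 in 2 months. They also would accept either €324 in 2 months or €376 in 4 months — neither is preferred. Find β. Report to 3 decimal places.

The second indifference involves only future payoffs, so β cancels: β·δ^2·324 = β·δ^4·376, giving δ^2 = 324/376 = 0.86170, so δ = 0.92828.
Substituting δ into 375 = β·δ^2·653: β = 375/(562.691) ≈ 0.666.

β ≈ 0.666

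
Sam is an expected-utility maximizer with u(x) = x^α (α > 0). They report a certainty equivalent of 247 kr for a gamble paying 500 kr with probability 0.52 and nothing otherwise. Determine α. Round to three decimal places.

α ≈ 0.927

The lottery's expected utility is 0.52·u(500) + 0.48·u(0) = 0.52·500^α (since u(0) = 0 for α > 0).
Indifference: 247^α = 0.52·500^α, so (247/500)^α = 0.52.
Take logs: α = ln 0.52 / ln(247/500) ≈ 0.92727.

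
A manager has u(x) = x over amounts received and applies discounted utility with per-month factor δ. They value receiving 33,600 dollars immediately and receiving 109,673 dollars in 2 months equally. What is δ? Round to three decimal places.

δ ≈ 0.554

The payoff in 2 months is discounted by δ^2, so u(33600) = δ^2·u(109673) and δ^2 = u(33600)/u(109673).
With u(x) = x: δ^2 = 33600/109673 = 0.30637.
Taking the square root: δ = 0.30637^(1/2) ≈ 0.554.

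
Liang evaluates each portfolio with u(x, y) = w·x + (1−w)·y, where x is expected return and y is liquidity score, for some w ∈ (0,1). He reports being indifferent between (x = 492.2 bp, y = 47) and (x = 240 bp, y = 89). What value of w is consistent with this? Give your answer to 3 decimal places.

Equating utilities: w·492.2 + (1−w)·47 = w·240 + (1−w)·89.
Collecting terms: w·252.2 = (1−w)·42.
Hence w = 42/(252.2+42) = 42/294.2 = 0.143.

w = 0.143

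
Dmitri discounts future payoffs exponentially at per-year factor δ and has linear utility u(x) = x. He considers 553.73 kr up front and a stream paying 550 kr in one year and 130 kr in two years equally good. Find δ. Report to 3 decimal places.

Equating present values: 553.73 = 550δ + 130δ².
So 130δ² + 550δ − 553.73 = 0.
By the quadratic formula (taking the positive root), δ = (−550 + √590439.60) / 260 ≈ 0.840.

δ ≈ 0.840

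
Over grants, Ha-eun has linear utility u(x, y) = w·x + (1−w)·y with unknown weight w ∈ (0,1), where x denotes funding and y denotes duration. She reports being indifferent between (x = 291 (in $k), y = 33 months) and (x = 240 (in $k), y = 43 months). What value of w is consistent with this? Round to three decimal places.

Equating utilities: w·291 + (1−w)·33 = w·240 + (1−w)·43.
Collecting terms: w·51 = (1−w)·10.
So w/(1−w) = 10/51 = 0.1961, giving w = 10/(51+10) = 0.164.

w = 0.164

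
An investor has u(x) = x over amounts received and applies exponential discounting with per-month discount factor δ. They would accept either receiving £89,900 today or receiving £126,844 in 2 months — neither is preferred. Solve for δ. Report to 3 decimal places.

δ ≈ 0.842

Equating discounted utilities: u(89900) = δ^2·u(126844) ⇒ δ^2 = u(89900)/u(126844).
With u(x) = x: δ^2 = 89900/126844 = 0.70874.
So δ = 0.70874^(1/2) ≈ 0.842.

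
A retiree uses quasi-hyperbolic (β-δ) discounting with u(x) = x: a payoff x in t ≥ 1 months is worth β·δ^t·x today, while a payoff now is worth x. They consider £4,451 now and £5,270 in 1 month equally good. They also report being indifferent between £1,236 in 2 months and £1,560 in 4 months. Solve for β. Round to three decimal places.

The second indifference involves only future payoffs, so β cancels: β·δ^2·1236 = β·δ^4·1560, giving δ^2 = 1236/1560 = 0.79231, so δ = 0.89012.
Substituting δ into 4451 = β·δ·5270: β = 4451/(4690.915) ≈ 0.949.

β ≈ 0.949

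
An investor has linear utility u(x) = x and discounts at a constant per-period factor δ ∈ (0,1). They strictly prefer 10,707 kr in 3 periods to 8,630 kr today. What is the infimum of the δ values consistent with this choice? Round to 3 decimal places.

Comparing present values: 8630 < δ^3·10707.
Dividing by 10707: δ^3 > 0.80601. Both sides are positive, so the cube root keeps the direction.
δ > (8630/10707)^(1/3) ≈ 0.931.

δ > 0.931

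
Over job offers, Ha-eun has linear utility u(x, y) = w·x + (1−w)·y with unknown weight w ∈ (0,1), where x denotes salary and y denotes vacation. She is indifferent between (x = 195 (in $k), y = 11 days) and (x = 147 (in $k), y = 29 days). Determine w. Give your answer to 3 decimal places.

w = 0.273

u(195,11) = u(147,29) means w·195 + (1−w)·11 = w·147 + (1−w)·29.
Collecting terms: w·48 = (1−w)·18.
Hence w = 18/(48+18) = 18/66 = 0.273.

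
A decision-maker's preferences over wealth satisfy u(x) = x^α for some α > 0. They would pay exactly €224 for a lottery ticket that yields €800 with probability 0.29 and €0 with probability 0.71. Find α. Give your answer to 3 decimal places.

α ≈ 0.972

The lottery's expected utility is 0.29·u(800) + 0.71·u(0) = 0.29·800^α (since u(0) = 0 for α > 0).
Equating: 224^α = 0.29·800^α, i.e. 0.2800^α = 0.29.
α = ln(0.29) / ln(224/800) = -1.237874/-1.272966 ≈ 0.972.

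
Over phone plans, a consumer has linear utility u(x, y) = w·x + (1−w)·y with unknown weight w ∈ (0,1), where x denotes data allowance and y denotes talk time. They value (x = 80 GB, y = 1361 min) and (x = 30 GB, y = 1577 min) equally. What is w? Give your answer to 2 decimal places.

w = 0.81

Equating utilities: w·80 + (1−w)·1361 = w·30 + (1−w)·1577.
Collecting terms: w·50 = (1−w)·216.
So w/(1−w) = 216/50 = 4.3200, giving w = 216/(50+216) = 0.81.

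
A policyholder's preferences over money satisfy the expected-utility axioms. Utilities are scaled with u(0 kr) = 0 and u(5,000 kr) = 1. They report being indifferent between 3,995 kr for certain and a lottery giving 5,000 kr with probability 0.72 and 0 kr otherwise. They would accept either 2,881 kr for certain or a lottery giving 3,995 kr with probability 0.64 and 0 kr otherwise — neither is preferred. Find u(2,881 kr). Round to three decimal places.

0.461

First, u(3,995 kr) = 0.72·u(5,000 kr) + 0.28·u(0 kr) = 0.72.
The second indifference gives u(2,881 kr) = 0.64·u(3,995 kr) + 0.36·u(0 kr) = 0.64·0.72 + 0.36·0.00 = 0.4608.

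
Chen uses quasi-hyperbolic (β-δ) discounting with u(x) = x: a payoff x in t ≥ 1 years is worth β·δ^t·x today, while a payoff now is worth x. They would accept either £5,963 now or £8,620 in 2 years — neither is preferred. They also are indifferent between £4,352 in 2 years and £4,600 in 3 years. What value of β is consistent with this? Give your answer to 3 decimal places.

Both payoffs in the second observation are in the future, so β drops out: δ^2·4352 = δ^3·4600 ⇒ δ = 4352/4600 = 0.94609.
Now use the now-vs-future pair: 5963 = β·δ^2·8620 gives β = 5963/(0.89508·8620) ≈ 0.773.

β ≈ 0.773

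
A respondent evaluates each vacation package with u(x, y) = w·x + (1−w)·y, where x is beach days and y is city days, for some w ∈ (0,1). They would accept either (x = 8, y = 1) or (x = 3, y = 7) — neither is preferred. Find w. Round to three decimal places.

Indifference: w·8 + (1−w)·1 = w·3 + (1−w)·7.
Collecting terms: w·5 = (1−w)·6.
The marginal rate of substitution is 6/5, so w = 6/(5+6) = 0.545.

w = 0.545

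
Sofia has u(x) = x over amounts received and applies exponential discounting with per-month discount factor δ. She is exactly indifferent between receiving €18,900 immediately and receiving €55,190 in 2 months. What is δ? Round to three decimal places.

δ ≈ 0.585

Equating discounted utilities: u(18900) = δ^2·u(55190) ⇒ δ^2 = u(18900)/u(55190).
With u(x) = x: δ^2 = 18900/55190 = 0.34245.
So δ = 0.34245^(1/2) ≈ 0.585.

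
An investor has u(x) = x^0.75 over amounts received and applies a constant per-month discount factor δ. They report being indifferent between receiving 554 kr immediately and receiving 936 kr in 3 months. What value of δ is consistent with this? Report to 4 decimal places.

δ ≈ 0.8771

Equating discounted utilities: u(554) = δ^3·u(936) ⇒ δ^3 = u(554)/u(936).
With u(x) = x^0.75: δ^3 = 554^0.75/936^0.75 = (554/936)^0.75 = 0.67480.
So δ = 0.67480^(1/3) ≈ 0.8771.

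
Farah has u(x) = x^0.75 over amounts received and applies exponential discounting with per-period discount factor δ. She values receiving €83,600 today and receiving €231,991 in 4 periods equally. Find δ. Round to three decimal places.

δ ≈ 0.826

Indifference means u(83600) = δ^4 · u(231991), so δ^4 = u(83600)/u(231991).
With u(x) = x^0.75: δ^4 = 83600^0.75/231991^0.75 = (83600/231991)^0.75 = 0.46511.
Taking the 4th root: δ = 0.46511^(1/4) ≈ 0.826.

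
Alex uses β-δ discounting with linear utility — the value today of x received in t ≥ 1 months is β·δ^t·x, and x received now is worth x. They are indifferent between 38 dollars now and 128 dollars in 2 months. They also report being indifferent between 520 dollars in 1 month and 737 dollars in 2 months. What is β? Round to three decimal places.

The second indifference involves only future payoffs, so β cancels: β·δ^1·520 = β·δ^2·737, giving δ = 520/737 = 0.70556.
Now use the now-vs-future pair: 38 = β·δ^2·128 gives β = 38/(0.49782·128) ≈ 0.596.

β ≈ 0.596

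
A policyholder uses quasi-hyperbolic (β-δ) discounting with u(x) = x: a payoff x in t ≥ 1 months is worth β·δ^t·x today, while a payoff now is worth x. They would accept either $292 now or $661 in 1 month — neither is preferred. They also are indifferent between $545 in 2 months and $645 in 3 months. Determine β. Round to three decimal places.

The second indifference involves only future payoffs, so β cancels: β·δ^2·545 = β·δ^3·645, giving δ = 545/645 = 0.84496.
The first indifference: 292 = β·δ·661, so β = 292/(δ·661) = 292/(0.84496·661) ≈ 0.523.

β ≈ 0.523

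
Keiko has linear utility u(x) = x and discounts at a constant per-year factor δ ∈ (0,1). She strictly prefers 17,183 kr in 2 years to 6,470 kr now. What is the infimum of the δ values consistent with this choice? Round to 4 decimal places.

δ > 0.6136

The preference means 6470 < δ^2·17183.
Dividing by 17183: δ^2 > 0.37653. Both sides are positive, so the square root keeps the direction.
δ > (6470/17183)^(1/2) ≈ 0.6136.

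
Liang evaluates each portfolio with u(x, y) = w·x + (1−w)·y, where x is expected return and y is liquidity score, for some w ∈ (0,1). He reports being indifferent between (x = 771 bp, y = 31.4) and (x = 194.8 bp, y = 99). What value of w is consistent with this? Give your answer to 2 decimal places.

u(771,31.4) = u(194.8,99) means w·771 + (1−w)·31.4 = w·194.8 + (1−w)·99.
w·(771−194.8) = (1−w)·(99−31.4), i.e. w·576.2 = (1−w)·67.6.
Hence w = 67.6/(576.2+67.6) = 67.6/643.8 = 0.11.

w = 0.11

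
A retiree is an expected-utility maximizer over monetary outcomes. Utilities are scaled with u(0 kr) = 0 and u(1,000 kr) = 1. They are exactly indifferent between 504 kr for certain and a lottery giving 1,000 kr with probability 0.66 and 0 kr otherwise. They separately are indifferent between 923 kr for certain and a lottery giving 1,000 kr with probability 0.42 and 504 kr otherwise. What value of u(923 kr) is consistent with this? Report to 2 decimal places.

First, u(504 kr) = 0.66·u(1,000 kr) + 0.34·u(0 kr) = 0.66.
Chaining: u(923 kr) = 0.42·1.00 + 0.58·0.66 = 0.8028.

0.80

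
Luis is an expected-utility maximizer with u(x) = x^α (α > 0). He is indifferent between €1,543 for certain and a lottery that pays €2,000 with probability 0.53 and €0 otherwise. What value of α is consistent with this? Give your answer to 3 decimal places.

The lottery's expected utility is 0.53·u(2000) + 0.47·u(0) = 0.53·2000^α (since u(0) = 0 for α > 0).
Equating: 1543^α = 0.53·2000^α, i.e. 0.7715^α = 0.53.
Taking logs: α·ln(1543/2000) = ln(0.53), so α = -0.634878 / -0.259419 ≈ 2.447.

α ≈ 2.447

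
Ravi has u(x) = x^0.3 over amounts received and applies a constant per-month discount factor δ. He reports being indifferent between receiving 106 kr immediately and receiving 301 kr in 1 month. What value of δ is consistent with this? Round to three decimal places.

δ ≈ 0.731

The payoff in 1 month is discounted by δ, so u(106) = δ·u(301) and δ = u(106)/u(301).
Since u(x) = x^0.3, δ = (106/301)^0.3 = 0.35216^0.3 = 0.73118.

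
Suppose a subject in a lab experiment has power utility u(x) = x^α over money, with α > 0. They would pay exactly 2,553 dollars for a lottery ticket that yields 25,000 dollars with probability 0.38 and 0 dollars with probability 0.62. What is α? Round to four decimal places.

The lottery's expected utility is 0.38·u(25000) + 0.62·u(0) = 0.38·25000^α (since u(0) = 0 for α > 0).
Equating: 2553^α = 0.38·25000^α, i.e. 0.1021^α = 0.38.
α = ln(0.38) / ln(2553/25000) = -0.9675840/-2.2816067 ≈ 0.4241.

α ≈ 0.4241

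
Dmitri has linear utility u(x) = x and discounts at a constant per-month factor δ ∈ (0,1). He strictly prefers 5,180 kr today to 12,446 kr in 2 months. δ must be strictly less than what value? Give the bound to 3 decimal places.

δ < 0.645

Under u(x) = x this choice says 5180 > δ^2·12446.
Dividing by 12446: δ^2 < 0.41620. Both sides are positive, so the square root keeps the direction.
δ < (5180/12446)^(1/2) ≈ 0.645.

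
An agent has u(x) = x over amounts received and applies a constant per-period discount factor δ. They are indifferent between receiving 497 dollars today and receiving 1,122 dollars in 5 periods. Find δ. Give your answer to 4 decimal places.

Indifference means u(497) = δ^5 · u(1122), so δ^5 = u(497)/u(1122).
With u(x) = x: δ^5 = 497/1122 = 0.44296.
Taking the 5th root: δ = 0.44296^(1/5) ≈ 0.8497.

δ ≈ 0.8497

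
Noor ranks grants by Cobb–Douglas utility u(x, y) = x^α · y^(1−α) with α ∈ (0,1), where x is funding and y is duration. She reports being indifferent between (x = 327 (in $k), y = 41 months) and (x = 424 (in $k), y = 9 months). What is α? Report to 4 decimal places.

Set the two utilities equal: 327^α·41^(1−α) = 424^α·9^(1−α).
Taking logs: α·ln 327 + (1−α)·ln 41 = α·ln 424 + (1−α)·ln 9, i.e. α·-0.2597733 = (1−α)·-1.5163475.
With A = -0.2597733 and B = -1.5163475: α·A = (1−α)·B, so α = B/(A+B) = -1.5163475/-1.7761208 ≈ 0.8537.

α ≈ 0.8537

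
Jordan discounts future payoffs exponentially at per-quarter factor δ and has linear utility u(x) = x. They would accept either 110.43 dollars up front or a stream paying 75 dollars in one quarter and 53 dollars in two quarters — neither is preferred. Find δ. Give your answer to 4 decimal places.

Present value of the stream is 75·δ + 53·δ². Indifference gives 75δ + 53δ² = 110.43.
So 53δ² + 75δ − 110.43 = 0.
By the quadratic formula (taking the positive root), δ = (−75 + √29036.16) / 106 ≈ 0.9000.

δ ≈ 0.9000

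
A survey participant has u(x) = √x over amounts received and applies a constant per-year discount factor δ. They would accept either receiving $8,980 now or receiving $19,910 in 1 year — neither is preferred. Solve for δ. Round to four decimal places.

δ ≈ 0.6716

Indifference means u(8980) = δ · u(19910), so δ = u(8980)/u(19910).
Since u(x) = √x, δ = √(8980/19910) = 0.67159.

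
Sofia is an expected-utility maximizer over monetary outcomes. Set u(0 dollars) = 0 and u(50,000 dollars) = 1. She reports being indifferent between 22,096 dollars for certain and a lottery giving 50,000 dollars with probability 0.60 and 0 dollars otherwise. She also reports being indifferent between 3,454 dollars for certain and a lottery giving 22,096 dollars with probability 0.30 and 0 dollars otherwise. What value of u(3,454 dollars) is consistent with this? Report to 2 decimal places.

From the first indifference, u(22,096 dollars) = 0.60·u(50,000 dollars) + 0.40·u(0 dollars) = 0.60·1 + 0.40·0 = 0.60.
Chaining: u(3,454 dollars) = 0.30·0.60 + 0.70·0.00 = 0.1800.

0.18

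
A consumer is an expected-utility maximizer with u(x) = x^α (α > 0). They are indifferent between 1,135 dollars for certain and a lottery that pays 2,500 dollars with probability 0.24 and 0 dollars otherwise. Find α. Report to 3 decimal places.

The lottery's expected utility is 0.24·u(2500) + 0.76·u(0) = 0.24·2500^α (since u(0) = 0 for α > 0).
Setting u(1135) equal to that: 1135^α = 0.24·2500^α ⇒ (1135/2500)^α = 0.24.
Taking logs: α·ln(1135/2500) = ln(0.24), so α = -1.427116 / -0.789658 ≈ 1.807.

α ≈ 1.807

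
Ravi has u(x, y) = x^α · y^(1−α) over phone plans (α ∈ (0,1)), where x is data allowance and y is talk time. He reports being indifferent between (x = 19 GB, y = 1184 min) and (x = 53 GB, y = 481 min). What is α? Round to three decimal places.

α ≈ 0.468

The Cobb–Douglas utilities coincide, so 19^α·1184^(1−α) = 53^α·481^(1−α).
Taking logs: α·ln 19 + (1−α)·ln 1184 = α·ln 53 + (1−α)·ln 481, i.e. α·-1.025853 = (1−α)·-0.900787.
With A = -1.025853 and B = -0.900787: α·A = (1−α)·B, so α = B/(A+B) = -0.900787/-1.926640 ≈ 0.468.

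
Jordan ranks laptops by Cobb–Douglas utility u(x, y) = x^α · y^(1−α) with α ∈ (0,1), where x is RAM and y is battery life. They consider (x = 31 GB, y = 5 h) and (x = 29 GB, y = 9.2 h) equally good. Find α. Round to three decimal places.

Set the two utilities equal: 31^α·5^(1−α) = 29^α·9.2^(1−α).
Rearrange to (31/29)^α = (9.2/5)^(1−α) and take logs: α·0.066691 = (1−α)·0.609766.
Thus α·(0.676457) = 0.609766, so α = 0.609766/0.676457 ≈ 0.901.

α ≈ 0.901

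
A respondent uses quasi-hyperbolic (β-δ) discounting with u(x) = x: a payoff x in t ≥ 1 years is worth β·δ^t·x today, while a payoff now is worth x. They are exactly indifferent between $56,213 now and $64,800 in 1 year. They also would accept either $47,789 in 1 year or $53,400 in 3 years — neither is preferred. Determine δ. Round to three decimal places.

Both payoffs in the second observation are in the future, so β drops out: δ^1·47789 = δ^3·53400 ⇒ δ^2 = 47789/53400 = 0.89493, so δ = 0.94600.

δ ≈ 0.946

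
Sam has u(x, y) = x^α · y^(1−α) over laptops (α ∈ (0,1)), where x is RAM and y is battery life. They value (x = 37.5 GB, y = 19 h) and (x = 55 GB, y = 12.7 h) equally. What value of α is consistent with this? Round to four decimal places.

α ≈ 0.5126

The Cobb–Douglas utilities coincide, so 37.5^α·19^(1−α) = 55^α·12.7^(1−α).
Taking logs: α·ln 37.5 + (1−α)·ln 19 = α·ln 55 + (1−α)·ln 12.7, i.e. α·-0.3829923 = (1−α)·-0.4028370.
Thus α·(-0.7858293) = -0.4028370, so α = -0.4028370/-0.7858293 ≈ 0.5126.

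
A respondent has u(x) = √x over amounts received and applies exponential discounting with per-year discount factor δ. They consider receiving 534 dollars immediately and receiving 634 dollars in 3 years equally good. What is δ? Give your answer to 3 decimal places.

The payoff in 3 years is discounted by δ^3, so u(534) = δ^3·u(634) and δ^3 = u(534)/u(634).
With u(x) = √x: δ^3 = √534/√634 = √(534/634) = 0.91775.
Hence δ = (0.91775)^(1/3) = 0.97180.

δ ≈ 0.972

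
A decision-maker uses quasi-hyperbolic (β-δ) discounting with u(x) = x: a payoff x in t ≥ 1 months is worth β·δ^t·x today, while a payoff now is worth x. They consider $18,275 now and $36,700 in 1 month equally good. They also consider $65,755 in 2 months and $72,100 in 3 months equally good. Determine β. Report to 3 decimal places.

β ≈ 0.546

Both payoffs in the second observation are in the future, so β drops out: δ^2·65755 = δ^3·72100 ⇒ δ = 65755/72100 = 0.91200.
The first indifference: 18275 = β·δ·36700, so β = 18275/(δ·36700) = 18275/(0.91200·36700) ≈ 0.546.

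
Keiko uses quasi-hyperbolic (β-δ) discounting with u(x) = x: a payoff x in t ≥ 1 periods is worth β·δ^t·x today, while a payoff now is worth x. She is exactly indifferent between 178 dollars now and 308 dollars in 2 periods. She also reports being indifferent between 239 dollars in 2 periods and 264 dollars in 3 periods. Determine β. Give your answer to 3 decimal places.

From the later pair, β·δ^2·239 = β·δ^3·264; dividing through, δ = 239/264 = 0.90530.
The first indifference: 178 = β·δ^2·308, so β = 178/(δ^2·308) = 178/(0.81957·308) ≈ 0.705.

β ≈ 0.705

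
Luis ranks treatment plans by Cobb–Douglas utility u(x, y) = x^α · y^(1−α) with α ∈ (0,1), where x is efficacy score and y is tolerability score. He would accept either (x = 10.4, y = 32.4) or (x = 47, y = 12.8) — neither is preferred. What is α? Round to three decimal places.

α ≈ 0.381

Set the two utilities equal: 10.4^α·32.4^(1−α) = 47^α·12.8^(1−α).
(10.4/47)^α = (12.8/32.4)^(1−α); take logs: α·ln(10.4/47) = (1−α)·ln(12.8/32.4), i.e. α·-1.508342 = (1−α)·-0.928713.
So α/(1−α) = (-0.928713)/(-1.508342) = 0.615718, and α = 0.615718/1.615718 ≈ 0.381.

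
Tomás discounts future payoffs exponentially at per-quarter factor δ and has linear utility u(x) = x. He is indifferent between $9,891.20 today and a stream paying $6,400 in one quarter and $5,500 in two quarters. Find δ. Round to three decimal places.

Present value of the stream is 6400·δ + 5500·δ². Indifference gives 6400δ + 5500δ² = 9891.20.
That is, 5500δ² + 6400δ − 9891.20 = 0, a quadratic in δ.
δ = (−6400 + √(6400² + 4·5500·9891.20)) / (2·5500) = (−6400 + √258566400.00) / 11000 ≈ 0.880.

δ ≈ 0.880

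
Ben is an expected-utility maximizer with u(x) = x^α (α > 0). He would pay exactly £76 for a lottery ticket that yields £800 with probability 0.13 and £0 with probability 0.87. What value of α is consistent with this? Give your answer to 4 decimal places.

α ≈ 0.8667

The lottery's expected utility is 0.13·u(800) + 0.87·u(0) = 0.13·800^α (since u(0) = 0 for α > 0).
Indifference: 76^α = 0.13·800^α, so (76/800)^α = 0.13.
α = ln(0.13) / ln(76/800) = -2.0402208/-2.3538784 ≈ 0.8667.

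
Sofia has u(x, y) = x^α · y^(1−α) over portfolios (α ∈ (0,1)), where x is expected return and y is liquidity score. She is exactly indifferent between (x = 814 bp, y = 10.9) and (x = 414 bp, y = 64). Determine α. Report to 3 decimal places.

α ≈ 0.724

Indifference: 814^α · 10.9^(1−α) = 414^α · 64^(1−α).
Rearrange to (814/414)^α = (64/10.9)^(1−α) and take logs: α·0.676094 = (1−α)·1.770120.
Thus α·(2.446214) = 1.770120, so α = 1.770120/2.446214 ≈ 0.724.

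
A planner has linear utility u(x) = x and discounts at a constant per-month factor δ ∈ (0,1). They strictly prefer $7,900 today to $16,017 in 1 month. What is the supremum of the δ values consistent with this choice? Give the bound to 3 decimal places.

δ < 0.493

Comparing present values: 7900 > δ·16017.
So δ < 7900/16017 = 0.49323.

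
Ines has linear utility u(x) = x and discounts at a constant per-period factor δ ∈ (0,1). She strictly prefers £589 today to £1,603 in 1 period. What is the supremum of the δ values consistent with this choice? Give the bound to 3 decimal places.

δ < 0.367

The preference means 589 > δ·1603.
So δ < 589/1603 = 0.36744.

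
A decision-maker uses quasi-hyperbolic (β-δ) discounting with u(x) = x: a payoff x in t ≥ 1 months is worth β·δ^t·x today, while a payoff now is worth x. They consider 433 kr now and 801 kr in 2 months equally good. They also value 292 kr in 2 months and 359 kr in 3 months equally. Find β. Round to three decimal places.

Both payoffs in the second observation are in the future, so β drops out: δ^2·292 = δ^3·359 ⇒ δ = 292/359 = 0.81337.
Substituting δ into 433 = β·δ^2·801: β = 433/(529.919) ≈ 0.817.

β ≈ 0.817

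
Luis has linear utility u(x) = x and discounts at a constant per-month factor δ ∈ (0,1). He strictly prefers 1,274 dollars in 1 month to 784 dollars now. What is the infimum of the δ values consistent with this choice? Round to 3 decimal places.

δ > 0.615

The preference means 784 < δ·1274.
Dividing through by 1274 gives δ > 0.61538.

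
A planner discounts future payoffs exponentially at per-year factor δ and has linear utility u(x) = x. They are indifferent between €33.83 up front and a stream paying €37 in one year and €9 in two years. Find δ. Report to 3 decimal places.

δ ≈ 0.770

Present value of the stream is 37·δ + 9·δ². Indifference gives 37δ + 9δ² = 33.83.
So 9δ² + 37δ − 33.83 = 0.
The positive root is δ = [−37 + √(37² + 4·9·33.83)] / (2·9) = (−37 + 50.861)/18 ≈ 0.770.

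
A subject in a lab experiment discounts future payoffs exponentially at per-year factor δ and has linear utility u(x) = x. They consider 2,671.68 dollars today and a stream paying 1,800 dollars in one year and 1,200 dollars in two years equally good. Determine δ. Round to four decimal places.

The stream is worth 1800δ + 1200δ² today, so 1800δ + 1200δ² = 2671.68.
That is, 1200δ² + 1800δ − 2671.68 = 0, a quadratic in δ.
The positive root is δ = [−1800 + √(1800² + 4·1200·2671.68)] / (2·1200) = (−1800 + 4008.000)/2400 ≈ 0.9200.

δ ≈ 0.9200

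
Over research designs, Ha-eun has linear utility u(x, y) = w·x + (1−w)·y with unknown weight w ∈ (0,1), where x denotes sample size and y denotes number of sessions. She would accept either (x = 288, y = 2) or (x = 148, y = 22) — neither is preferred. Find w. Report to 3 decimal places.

Indifference: w·288 + (1−w)·2 = w·148 + (1−w)·22.
Collecting terms: w·140 = (1−w)·20.
Hence w = 20/(140+20) = 20/160 = 0.125.

w = 0.125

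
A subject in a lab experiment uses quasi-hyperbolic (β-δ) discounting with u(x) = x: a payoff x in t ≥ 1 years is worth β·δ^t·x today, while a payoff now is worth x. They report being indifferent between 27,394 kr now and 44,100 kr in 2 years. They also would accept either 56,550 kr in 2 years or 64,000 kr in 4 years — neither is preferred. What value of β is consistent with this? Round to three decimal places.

β ≈ 0.703

Both payoffs in the second observation are in the future, so β drops out: δ^2·56550 = δ^4·64000 ⇒ δ^2 = 56550/64000 = 0.88359, so δ = 0.94000.
Now use the now-vs-future pair: 27394 = β·δ^2·44100 gives β = 27394/(0.88359·44100) ≈ 0.703.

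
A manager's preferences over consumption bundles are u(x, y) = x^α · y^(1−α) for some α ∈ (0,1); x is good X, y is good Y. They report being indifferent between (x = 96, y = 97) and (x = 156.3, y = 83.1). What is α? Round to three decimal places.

The Cobb–Douglas utilities coincide, so 96^α·97^(1−α) = 156.3^α·83.1^(1−α).
Rearrange to (96/156.3)^α = (83.1/97)^(1−α) and take logs: α·-0.487429 = (1−α)·-0.154666.
With A = -0.487429 and B = -0.154666: α·A = (1−α)·B, so α = B/(A+B) = -0.154666/-0.642095 ≈ 0.241.

α ≈ 0.241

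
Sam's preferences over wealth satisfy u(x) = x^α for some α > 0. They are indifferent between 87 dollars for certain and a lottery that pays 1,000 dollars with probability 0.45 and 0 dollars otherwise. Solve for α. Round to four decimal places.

The lottery's expected utility is 0.45·u(1000) + 0.55·u(0) = 0.45·1000^α (since u(0) = 0 for α > 0).
Indifference: 87^α = 0.45·1000^α, so (87/1000)^α = 0.45.
α = ln(0.45) / ln(87/1000) = -0.7985077/-2.4418472 ≈ 0.3270.

α ≈ 0.3270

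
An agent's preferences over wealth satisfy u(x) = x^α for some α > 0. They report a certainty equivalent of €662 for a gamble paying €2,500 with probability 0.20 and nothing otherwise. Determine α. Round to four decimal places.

Since u(0) = 0, the lottery's EU is 0.20·2500^α.
Setting u(662) equal to that: 662^α = 0.20·2500^α ⇒ (662/2500)^α = 0.20.
Take logs: α = ln 0.20 / ln(662/2500) ≈ 1.211214.

α ≈ 1.2112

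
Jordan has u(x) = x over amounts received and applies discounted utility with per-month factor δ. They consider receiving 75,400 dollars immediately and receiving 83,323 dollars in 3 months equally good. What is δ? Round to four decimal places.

The payoff in 3 months is discounted by δ^3, so u(75400) = δ^3·u(83323) and δ^3 = u(75400)/u(83323).
With u(x) = x: δ^3 = 75400/83323 = 0.90491.
Taking the cube root: δ = 0.90491^(1/3) ≈ 0.9672.

δ ≈ 0.9672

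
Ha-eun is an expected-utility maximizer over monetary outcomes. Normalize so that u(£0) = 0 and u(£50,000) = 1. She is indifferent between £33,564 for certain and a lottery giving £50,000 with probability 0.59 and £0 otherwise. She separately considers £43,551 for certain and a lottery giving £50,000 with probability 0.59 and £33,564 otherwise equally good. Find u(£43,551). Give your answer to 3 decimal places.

From the first indifference, u(£33,564) = 0.59·u(£50,000) + 0.41·u(£0) = 0.59·1 + 0.41·0 = 0.59.
The second indifference gives u(£43,551) = 0.59·u(£50,000) + 0.41·u(£33,564) = 0.59·1.00 + 0.41·0.59 = 0.8319.

0.832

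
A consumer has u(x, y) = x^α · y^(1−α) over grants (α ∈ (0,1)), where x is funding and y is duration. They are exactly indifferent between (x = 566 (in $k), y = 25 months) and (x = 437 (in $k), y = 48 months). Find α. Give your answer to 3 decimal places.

α ≈ 0.716

Set the two utilities equal: 566^α·25^(1−α) = 437^α·48^(1−α).
Taking logs: α·ln 566 + (1−α)·ln 25 = α·ln 437 + (1−α)·ln 48, i.e. α·0.258661 = (1−α)·0.652325.
Thus α·(0.910986) = 0.652325, so α = 0.652325/0.910986 ≈ 0.716.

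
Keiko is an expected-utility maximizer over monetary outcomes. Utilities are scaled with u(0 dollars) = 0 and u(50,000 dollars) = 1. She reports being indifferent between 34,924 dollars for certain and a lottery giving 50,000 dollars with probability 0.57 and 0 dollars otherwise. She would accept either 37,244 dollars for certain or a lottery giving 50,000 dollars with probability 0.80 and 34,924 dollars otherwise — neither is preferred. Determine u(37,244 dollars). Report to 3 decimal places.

0.914

The first gamble pins u(34,924 dollars): it must equal 0.57·1 + 0.43·0 = 0.57.
The second indifference gives u(37,244 dollars) = 0.80·u(50,000 dollars) + 0.20·u(34,924 dollars) = 0.80·1.00 + 0.20·0.57 = 0.9140.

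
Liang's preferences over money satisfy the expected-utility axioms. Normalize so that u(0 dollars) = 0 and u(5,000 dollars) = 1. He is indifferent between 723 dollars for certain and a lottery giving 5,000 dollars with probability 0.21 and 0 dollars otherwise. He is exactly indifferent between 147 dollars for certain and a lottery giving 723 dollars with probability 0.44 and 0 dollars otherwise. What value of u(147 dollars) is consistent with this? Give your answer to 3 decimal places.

0.092

From the first indifference, u(723 dollars) = 0.21·u(5,000 dollars) + 0.79·u(0 dollars) = 0.21·1 + 0.79·0 = 0.21.
The second indifference gives u(147 dollars) = 0.44·u(723 dollars) + 0.56·u(0 dollars) = 0.44·0.21 + 0.56·0.00 = 0.0924.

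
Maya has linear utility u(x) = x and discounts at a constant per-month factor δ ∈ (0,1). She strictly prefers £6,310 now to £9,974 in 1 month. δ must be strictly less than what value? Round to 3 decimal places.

δ < 0.633

Comparing present values: 6310 > δ·9974.
So δ < 6310/9974 = 0.63264.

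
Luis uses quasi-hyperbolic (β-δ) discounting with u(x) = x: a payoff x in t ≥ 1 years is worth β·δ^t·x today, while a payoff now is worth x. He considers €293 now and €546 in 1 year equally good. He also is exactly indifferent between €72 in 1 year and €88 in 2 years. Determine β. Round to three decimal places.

From the later pair, β·δ^1·72 = β·δ^2·88; dividing through, δ = 72/88 = 0.81818.
Now use the now-vs-future pair: 293 = β·δ·546 gives β = 293/(0.81818·546) ≈ 0.656.

β ≈ 0.656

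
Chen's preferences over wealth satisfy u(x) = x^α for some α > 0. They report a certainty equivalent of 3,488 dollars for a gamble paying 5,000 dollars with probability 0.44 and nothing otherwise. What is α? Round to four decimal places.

α ≈ 2.2798

EU(lottery) = 0.44·5000^α + 0.56·0 = 0.44·5000^α.
Equating: 3488^α = 0.44·5000^α, i.e. 0.6976^α = 0.44.
α = ln(0.44) / ln(3488/5000) = -0.8209806/-0.3601094 ≈ 2.2798.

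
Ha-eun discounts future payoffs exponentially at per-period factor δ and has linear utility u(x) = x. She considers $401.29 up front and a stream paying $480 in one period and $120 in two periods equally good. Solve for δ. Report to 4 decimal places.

Present value of the stream is 480·δ + 120·δ². Indifference gives 480δ + 120δ² = 401.29.
So 120δ² + 480δ − 401.29 = 0.
The positive root is δ = [−480 + √(480² + 4·120·401.29)] / (2·120) = (−480 + 650.399)/240 ≈ 0.7100.

δ ≈ 0.7100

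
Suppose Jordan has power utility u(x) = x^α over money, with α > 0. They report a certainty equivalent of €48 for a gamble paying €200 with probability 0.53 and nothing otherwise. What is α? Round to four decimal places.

α ≈ 0.4449

The lottery's expected utility is 0.53·u(200) + 0.47·u(0) = 0.53·200^α (since u(0) = 0 for α > 0).
Indifference: 48^α = 0.53·200^α, so (48/200)^α = 0.53.
Taking logs: α·ln(48/200) = ln(0.53), so α = -0.6348783 / -1.4271164 ≈ 0.4449.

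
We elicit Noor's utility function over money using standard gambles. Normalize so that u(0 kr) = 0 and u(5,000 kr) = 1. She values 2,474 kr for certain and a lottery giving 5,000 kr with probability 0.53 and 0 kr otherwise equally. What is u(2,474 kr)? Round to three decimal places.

0.530

u(2,474 kr) equals the lottery's expected utility: 0.53·1 + 0.47·0 = 0.53.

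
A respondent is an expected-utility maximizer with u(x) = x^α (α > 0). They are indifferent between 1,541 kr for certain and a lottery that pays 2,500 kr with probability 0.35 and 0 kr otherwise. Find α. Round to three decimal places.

α ≈ 2.170

The lottery's expected utility is 0.35·u(2500) + 0.65·u(0) = 0.35·2500^α (since u(0) = 0 for α > 0).
Indifference: 1541^α = 0.35·2500^α, so (1541/2500)^α = 0.35.
Taking logs: α·ln(1541/2500) = ln(0.35), so α = -1.049822 / -0.483859 ≈ 2.170.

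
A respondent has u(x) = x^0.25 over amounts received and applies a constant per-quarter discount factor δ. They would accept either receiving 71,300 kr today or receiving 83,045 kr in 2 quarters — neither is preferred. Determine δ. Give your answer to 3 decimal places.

Indifference means u(71300) = δ^2 · u(83045), so δ^2 = u(71300)/u(83045).
Since u(x) = x^0.25, δ^2 = (71300/83045)^0.25 = 0.85857^0.25 = 0.96260.
Hence δ = (0.96260)^(1/2) = 0.98112.

δ ≈ 0.981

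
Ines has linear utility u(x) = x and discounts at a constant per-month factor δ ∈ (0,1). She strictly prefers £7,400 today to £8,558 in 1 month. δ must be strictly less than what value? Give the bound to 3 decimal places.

δ < 0.865

Comparing present values: 7400 > δ·8558.
So δ < 7400/8558 = 0.86469.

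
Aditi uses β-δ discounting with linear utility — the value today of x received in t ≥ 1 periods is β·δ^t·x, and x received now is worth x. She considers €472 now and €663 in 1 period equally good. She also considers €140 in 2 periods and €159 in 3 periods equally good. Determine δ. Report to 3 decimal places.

δ ≈ 0.881

Both payoffs in the second observation are in the future, so β drops out: δ^2·140 = δ^3·159 ⇒ δ = 140/159 = 0.88050.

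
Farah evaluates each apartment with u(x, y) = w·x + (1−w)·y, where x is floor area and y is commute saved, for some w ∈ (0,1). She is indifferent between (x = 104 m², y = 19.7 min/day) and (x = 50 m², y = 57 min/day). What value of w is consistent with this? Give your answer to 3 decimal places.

Indifference: w·104 + (1−w)·19.7 = w·50 + (1−w)·57.
Collecting terms: w·54 = (1−w)·37.3.
So w/(1−w) = 37.3/54 = 0.6907, giving w = 37.3/(54+37.3) = 0.409.

w = 0.409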